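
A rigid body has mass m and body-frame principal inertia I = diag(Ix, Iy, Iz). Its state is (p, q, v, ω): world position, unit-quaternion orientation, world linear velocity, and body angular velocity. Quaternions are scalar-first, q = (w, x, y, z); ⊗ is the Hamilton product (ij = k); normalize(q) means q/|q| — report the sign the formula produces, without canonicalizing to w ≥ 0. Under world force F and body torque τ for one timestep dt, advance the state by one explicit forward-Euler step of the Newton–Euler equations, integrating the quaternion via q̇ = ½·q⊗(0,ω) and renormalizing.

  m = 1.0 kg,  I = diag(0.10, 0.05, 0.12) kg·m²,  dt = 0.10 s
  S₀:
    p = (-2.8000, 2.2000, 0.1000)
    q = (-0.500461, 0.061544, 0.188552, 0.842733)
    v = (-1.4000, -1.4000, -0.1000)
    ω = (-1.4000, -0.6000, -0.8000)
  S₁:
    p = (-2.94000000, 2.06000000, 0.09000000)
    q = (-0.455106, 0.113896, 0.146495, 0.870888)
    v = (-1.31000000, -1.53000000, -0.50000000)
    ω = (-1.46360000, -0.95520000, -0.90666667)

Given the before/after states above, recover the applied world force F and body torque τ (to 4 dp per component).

F = (0.9000, -1.3000, -4.0000)
τ = (-0.0300, -0.2000, -0.1700)

velocity change Δv = (0.09000000, -0.13000000, -0.40000000)
m·(v₁−v₀)/dt = (0.9000, -1.3000, -4.0000)
Δω = ω₁−ω₀ = (-0.06360000, -0.35520000, -0.10666667)
applied torque τ = (-0.0300, -0.2000, -0.1700)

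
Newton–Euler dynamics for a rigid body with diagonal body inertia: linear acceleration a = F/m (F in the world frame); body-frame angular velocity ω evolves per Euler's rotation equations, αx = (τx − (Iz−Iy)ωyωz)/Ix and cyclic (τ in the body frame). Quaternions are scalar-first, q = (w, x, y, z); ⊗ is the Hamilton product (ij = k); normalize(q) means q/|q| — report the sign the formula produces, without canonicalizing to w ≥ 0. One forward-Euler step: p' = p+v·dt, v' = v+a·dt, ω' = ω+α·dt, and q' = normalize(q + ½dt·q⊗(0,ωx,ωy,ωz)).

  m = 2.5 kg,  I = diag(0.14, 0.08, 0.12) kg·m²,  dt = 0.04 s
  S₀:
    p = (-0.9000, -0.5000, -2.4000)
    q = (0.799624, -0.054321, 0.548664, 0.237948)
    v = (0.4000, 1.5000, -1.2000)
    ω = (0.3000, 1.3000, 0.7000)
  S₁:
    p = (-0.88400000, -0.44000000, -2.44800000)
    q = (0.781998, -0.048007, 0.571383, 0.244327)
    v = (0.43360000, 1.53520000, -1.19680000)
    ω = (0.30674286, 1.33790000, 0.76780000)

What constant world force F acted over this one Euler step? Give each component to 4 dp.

F = (2.1000, 2.2000, 0.2000)

Δv = v₁−v₀ = (0.03360000, 0.03520000, 0.00320000)
applied force F = (2.1000, 2.2000, 0.2000)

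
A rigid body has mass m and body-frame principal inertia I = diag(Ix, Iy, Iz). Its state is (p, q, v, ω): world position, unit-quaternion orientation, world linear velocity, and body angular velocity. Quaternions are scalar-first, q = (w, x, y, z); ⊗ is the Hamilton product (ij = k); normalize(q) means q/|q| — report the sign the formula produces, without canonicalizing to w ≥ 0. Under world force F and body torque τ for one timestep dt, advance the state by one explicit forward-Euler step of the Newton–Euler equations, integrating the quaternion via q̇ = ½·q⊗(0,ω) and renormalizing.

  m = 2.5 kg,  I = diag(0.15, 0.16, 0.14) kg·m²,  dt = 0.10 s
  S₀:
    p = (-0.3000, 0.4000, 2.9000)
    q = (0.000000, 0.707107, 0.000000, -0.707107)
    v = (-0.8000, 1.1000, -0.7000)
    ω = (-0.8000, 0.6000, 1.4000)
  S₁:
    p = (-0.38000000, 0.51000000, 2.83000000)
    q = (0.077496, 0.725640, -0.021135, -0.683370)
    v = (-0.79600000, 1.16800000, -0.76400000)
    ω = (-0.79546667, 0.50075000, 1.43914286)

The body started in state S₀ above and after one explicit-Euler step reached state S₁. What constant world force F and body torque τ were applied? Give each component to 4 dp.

F = (0.1000, 1.7000, -1.6000)
τ = (-0.0100, -0.1700, 0.0500)

rate change Δω = (0.00453333, -0.09925000, 0.03914286)
precession coupling = (-0.0168, -0.0112, -0.0048)
I·α + gyro = (-0.0100, -0.1700, 0.0500)
v₁ − v₀ = (0.00400000, 0.06800000, -0.06400000)
m·(v₁−v₀)/dt = (0.1000, 1.7000, -1.6000)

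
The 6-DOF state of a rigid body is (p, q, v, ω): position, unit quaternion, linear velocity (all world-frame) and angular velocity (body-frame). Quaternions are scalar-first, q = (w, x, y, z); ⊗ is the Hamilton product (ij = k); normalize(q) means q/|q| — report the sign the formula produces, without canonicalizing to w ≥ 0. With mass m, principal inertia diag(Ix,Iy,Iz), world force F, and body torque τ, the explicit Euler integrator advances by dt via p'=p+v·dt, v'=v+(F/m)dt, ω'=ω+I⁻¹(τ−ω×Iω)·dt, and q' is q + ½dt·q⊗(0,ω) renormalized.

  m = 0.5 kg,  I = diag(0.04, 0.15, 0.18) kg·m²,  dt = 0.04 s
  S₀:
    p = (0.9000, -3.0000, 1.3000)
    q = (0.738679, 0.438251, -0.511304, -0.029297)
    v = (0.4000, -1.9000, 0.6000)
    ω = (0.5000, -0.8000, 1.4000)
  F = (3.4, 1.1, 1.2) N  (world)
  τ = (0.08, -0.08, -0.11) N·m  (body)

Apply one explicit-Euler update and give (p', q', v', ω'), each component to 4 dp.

p' = (0.9160, -3.0760, 1.3240)
q' = (0.7265, 0.4306, -0.5354, -0.0105)
v' = (0.6720, -1.8120, 0.6960)
ω' = (0.6136, -0.7952, 1.3853)

α = I⁻¹(τ − ω×Iω) = (2.8400, 0.1200, -0.3667)
new body rate ω' = (0.6136, -0.7952, 1.3853)
q⊗(0,ω) = (-0.5871529, -0.3699237, -1.2191431, 0.9392018)
q + ½dt·q⊗(0,ω), renormalized = (0.7265, 0.4306, -0.5354, -0.0105)
new position p' = (0.9160, -3.0760, 1.3240)
new velocity v' = (0.6720, -1.8120, 0.6960)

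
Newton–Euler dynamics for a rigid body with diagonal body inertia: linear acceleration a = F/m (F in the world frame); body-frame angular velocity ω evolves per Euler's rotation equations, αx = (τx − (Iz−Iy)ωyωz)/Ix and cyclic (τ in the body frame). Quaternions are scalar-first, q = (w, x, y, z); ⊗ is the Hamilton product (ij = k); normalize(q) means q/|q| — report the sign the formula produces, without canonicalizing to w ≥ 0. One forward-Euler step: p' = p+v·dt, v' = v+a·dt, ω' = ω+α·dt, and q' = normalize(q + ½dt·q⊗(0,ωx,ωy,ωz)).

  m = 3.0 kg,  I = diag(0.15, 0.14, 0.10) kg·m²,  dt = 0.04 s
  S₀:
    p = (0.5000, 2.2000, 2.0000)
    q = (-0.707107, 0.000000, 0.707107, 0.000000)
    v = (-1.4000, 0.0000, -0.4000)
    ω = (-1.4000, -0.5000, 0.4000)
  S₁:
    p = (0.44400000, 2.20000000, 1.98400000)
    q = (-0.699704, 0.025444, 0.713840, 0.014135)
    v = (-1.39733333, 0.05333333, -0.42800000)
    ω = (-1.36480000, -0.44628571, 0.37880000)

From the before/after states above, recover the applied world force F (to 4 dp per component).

v₁ − v₀ = (0.00266667, 0.05333333, -0.02800000)
applied force F = (0.2000, 4.0000, -2.1000)

F = (0.2000, 4.0000, -2.1000)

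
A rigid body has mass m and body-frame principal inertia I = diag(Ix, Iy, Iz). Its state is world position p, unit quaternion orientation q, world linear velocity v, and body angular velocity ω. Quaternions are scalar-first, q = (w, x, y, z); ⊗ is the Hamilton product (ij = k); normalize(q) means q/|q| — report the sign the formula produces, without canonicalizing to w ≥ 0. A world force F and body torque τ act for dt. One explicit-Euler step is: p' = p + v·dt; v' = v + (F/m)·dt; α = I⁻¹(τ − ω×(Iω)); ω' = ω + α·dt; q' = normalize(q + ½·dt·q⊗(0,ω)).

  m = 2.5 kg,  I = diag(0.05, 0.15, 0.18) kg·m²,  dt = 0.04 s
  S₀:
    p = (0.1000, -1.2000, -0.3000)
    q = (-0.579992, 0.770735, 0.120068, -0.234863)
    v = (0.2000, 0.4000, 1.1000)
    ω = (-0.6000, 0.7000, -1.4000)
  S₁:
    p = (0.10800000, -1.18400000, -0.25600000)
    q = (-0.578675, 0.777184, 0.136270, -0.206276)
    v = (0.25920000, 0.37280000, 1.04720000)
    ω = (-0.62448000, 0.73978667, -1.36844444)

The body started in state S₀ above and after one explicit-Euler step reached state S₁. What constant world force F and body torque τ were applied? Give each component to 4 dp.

velocity change Δv = (0.05920000, -0.02720000, -0.05280000)
F = m·Δv/dt = (3.7000, -1.7000, -3.3000)
rate change Δω = (-0.02448000, 0.03978667, 0.03155556)
I·α + gyro = (-0.0600, 0.0400, 0.1000)

F = (3.7000, -1.7000, -3.3000)
τ = (-0.0600, 0.0400, 0.1000)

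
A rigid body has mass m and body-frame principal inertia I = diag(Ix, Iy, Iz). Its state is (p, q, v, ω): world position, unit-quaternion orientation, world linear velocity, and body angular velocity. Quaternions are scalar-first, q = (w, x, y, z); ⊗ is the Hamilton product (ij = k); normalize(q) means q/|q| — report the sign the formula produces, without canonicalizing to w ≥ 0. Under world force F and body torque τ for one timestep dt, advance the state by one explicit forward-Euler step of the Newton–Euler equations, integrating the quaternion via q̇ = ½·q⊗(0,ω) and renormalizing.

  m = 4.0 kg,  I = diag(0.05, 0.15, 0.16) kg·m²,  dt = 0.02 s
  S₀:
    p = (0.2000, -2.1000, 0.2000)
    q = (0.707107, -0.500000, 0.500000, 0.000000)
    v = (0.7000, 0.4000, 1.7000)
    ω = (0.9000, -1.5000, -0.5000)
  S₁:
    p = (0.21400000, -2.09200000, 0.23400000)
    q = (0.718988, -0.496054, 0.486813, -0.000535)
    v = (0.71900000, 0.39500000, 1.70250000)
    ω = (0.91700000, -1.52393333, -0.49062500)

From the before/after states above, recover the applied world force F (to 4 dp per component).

F = (3.8000, -1.0000, 0.5000)

v₁ − v₀ = (0.01900000, -0.00500000, 0.00250000)
m·(v₁−v₀)/dt = (3.8000, -1.0000, 0.5000)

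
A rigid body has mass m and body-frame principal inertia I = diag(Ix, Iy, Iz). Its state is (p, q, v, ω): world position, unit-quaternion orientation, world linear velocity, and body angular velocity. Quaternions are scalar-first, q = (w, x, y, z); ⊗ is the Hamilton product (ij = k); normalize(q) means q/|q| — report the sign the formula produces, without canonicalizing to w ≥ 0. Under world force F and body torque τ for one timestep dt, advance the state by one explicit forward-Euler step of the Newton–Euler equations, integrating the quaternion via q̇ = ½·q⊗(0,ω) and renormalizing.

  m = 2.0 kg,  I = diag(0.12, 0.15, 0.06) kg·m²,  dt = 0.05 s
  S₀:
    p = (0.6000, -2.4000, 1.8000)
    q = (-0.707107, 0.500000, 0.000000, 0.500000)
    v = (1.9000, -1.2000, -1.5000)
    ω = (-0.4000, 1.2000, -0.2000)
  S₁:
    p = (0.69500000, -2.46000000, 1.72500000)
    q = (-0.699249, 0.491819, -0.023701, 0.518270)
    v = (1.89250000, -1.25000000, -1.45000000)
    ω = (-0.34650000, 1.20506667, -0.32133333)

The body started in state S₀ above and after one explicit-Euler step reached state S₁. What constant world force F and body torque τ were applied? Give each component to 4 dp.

F = (-0.3000, -2.0000, 2.0000)
τ = (0.1500, 0.0200, -0.1600)

Δv = v₁−v₀ = (-0.00750000, -0.05000000, 0.05000000)
F = m·Δv/dt = (-0.3000, -2.0000, 2.0000)
rate change Δω = (0.05350000, 0.00506667, -0.12133333)
ω₀×(Iω₀) = (0.0216, 0.0048, -0.0144)
τ = I·(Δω/dt) + ω₀×(Iω₀) = (0.1500, 0.0200, -0.1600)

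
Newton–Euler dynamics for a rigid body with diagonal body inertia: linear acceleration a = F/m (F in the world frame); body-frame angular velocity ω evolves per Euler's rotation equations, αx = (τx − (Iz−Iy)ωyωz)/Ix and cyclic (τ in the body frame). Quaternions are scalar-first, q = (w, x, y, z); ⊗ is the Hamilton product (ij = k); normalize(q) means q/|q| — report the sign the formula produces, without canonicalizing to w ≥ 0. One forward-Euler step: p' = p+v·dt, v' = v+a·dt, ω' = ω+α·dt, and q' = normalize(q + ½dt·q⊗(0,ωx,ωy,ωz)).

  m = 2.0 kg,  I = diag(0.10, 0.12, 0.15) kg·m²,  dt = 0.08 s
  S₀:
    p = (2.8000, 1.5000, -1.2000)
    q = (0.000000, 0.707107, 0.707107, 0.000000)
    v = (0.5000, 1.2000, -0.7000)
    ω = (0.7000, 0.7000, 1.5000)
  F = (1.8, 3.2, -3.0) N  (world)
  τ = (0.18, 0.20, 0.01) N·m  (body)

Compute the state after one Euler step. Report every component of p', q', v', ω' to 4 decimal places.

p' = (2.8400, 1.5960, -1.2560)
q' = (-0.0395, 0.7476, 0.6630, 0.0000)
v' = (0.5720, 1.3280, -0.8200)
ω' = (0.8188, 0.8683, 1.5001)

ω×(Iω) gyroscopic = (0.0315, -0.0525, 0.0098)
angular accel α = (1.4850, 2.1042, 0.0013)
ω + α·dt = (0.8188, 0.8683, 1.5001)
q⊗(0,ω) = (-0.9899498, 1.0606605, -1.0606605, 0.0000000)
q' = normalize(q + ½dt·q⊗(0,ω)) = (-0.0395, 0.7476, 0.6630, 0.0000)
a = F/m = (0.9000, 1.6000, -1.5000)
p' = p + v·dt = (2.8400, 1.5960, -1.2560)
v + (F/m)dt = (0.5720, 1.3280, -0.8200)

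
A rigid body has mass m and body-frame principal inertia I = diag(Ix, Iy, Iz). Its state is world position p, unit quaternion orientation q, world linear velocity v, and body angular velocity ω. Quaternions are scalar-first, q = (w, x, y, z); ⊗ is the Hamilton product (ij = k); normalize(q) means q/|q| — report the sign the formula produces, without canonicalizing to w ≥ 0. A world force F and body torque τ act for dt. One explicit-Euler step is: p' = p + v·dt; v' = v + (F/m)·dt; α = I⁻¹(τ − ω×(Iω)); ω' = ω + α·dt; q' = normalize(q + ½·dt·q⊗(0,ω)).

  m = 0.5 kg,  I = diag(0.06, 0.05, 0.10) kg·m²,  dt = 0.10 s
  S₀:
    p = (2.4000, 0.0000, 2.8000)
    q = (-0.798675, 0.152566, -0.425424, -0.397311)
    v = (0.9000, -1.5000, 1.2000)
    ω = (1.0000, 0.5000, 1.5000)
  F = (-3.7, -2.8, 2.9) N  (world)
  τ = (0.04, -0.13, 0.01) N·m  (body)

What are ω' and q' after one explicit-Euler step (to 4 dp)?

α = I⁻¹(τ − ω×Iω) = (0.0417, -1.4000, 0.1500)
new body rate ω' = (1.0042, 0.3600, 1.5150)
2q̇ = q⊗(0,ω) = (0.6561125, -1.2381555, -1.0254975, -0.6963055)
q' = normalize(q + ½dt·q⊗(0,ω)) = (-0.7625, 0.0903, -0.4746, -0.4302)

ω' = (1.0042, 0.3600, 1.5150)
q' = (-0.7625, 0.0903, -0.4746, -0.4302)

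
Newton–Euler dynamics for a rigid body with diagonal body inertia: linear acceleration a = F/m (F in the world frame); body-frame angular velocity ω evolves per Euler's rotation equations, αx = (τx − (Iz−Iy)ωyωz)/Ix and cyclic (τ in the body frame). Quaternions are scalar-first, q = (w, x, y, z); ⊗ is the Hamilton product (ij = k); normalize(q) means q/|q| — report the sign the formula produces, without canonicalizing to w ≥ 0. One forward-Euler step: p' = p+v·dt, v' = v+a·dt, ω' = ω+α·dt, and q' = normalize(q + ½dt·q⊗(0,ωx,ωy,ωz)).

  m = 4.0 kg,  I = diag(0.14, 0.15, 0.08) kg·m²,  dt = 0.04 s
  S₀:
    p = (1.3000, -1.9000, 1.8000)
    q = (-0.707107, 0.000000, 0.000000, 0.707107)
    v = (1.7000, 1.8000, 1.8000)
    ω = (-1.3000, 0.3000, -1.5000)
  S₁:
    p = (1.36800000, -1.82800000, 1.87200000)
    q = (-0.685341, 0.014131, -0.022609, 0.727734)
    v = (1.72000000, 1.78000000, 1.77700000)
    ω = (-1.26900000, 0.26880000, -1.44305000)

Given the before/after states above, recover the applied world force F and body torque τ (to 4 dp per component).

Δω = ω₁−ω₀ = (0.03100000, -0.03120000, 0.05695000)
precession coupling = (0.0315, 0.1170, -0.0039)
τ = I·(Δω/dt) + ω₀×(Iω₀) = (0.1400, 0.0000, 0.1100)
Δv = v₁−v₀ = (0.02000000, -0.02000000, -0.02300000)
F = m·Δv/dt = (2.0000, -2.0000, -2.3000)

F = (2.0000, -2.0000, -2.3000)
τ = (0.1400, 0.0000, 0.1100)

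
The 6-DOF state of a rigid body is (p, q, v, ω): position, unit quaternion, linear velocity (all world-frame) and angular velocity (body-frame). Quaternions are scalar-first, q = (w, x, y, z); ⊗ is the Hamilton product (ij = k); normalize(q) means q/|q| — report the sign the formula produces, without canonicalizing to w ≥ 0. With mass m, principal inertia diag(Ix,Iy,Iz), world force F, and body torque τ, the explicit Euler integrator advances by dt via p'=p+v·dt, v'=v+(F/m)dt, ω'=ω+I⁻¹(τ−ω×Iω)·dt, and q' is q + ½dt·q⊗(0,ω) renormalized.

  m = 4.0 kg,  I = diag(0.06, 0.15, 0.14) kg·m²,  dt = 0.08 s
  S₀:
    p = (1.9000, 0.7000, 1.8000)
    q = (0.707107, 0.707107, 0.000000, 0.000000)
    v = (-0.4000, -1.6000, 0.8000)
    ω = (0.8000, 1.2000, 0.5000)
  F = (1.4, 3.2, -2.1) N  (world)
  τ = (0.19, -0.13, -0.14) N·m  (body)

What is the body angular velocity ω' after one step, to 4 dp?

ω' = (1.0613, 1.1477, 0.3706)

ω×(Iω) gyroscopic = (-0.0060, -0.0320, 0.0864)
angular accel α = (3.2667, -0.6533, -1.6171)
new body rate ω' = (1.0613, 1.1477, 0.3706)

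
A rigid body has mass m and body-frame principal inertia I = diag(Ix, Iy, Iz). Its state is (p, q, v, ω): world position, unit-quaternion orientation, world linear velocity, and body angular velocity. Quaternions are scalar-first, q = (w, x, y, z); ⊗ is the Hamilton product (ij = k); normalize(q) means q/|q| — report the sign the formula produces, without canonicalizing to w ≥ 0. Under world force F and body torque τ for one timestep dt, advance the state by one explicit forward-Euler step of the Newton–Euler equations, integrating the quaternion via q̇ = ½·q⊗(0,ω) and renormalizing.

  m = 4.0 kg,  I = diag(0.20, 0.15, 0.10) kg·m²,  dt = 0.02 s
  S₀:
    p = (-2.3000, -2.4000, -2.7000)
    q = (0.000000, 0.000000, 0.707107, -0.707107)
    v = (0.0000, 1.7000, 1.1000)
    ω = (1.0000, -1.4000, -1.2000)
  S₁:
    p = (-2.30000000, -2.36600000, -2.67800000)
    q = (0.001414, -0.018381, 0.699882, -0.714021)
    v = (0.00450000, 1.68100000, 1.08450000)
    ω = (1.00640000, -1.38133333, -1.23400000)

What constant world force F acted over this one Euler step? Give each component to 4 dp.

velocity change Δv = (0.00450000, -0.01900000, -0.01550000)
applied force F = (0.9000, -3.8000, -3.1000)

F = (0.9000, -3.8000, -3.1000)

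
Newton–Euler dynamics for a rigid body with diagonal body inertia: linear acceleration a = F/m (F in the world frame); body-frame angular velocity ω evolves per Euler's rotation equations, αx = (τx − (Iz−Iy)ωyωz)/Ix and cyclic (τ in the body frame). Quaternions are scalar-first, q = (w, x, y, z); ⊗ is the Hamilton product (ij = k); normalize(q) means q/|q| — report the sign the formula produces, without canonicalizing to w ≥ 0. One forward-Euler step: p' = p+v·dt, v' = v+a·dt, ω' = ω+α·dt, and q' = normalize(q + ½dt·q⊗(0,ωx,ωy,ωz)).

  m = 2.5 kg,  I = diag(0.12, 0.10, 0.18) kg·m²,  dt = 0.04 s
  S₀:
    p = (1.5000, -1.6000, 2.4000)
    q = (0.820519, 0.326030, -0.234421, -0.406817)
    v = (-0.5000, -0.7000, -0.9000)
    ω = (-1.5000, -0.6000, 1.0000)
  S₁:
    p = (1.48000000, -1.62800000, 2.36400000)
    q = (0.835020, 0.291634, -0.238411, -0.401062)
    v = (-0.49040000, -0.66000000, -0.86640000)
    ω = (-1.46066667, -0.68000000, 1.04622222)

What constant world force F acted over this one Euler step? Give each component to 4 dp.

F = (0.6000, 2.5000, 2.1000)

velocity change Δv = (0.00960000, 0.04000000, 0.03360000)
applied force F = (0.6000, 2.5000, 2.1000)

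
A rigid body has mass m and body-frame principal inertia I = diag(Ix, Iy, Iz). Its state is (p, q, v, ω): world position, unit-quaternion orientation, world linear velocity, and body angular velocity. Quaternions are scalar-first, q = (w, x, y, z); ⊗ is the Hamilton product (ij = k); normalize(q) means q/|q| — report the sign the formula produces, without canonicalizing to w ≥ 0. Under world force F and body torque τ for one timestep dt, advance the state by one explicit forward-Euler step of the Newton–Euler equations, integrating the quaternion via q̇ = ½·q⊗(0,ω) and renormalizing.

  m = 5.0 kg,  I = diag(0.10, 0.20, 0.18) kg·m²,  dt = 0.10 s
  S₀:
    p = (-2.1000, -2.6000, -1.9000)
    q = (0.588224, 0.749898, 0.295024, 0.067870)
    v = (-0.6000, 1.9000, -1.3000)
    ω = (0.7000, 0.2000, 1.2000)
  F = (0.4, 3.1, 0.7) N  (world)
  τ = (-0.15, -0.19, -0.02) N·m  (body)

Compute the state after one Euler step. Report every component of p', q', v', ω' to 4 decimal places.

p' = (-2.1600, -2.4100, -2.0300)
q' = (0.5536, 0.7856, 0.2577, 0.1001)
v' = (-0.5920, 1.9620, -1.2860)
ω' = (0.5548, 0.1386, 1.1811)

precession coupling ω×(Iω) = (-0.0048, -0.0672, 0.0140)
(τ − ω×Iω)/I = (-1.4520, -0.6140, -0.1889)
new body rate ω' = (0.5548, 0.1386, 1.1811)
Hamilton product q⊗(0,ω) = (-0.6653774, 0.7522116, -0.7347238, 0.6493316)
q' = normalize(q + ½dt·q⊗(0,ω)) = (0.5536, 0.7856, 0.2577, 0.1001)
p' = p + v·dt = (-2.1600, -2.4100, -2.0300)
new velocity v' = (-0.5920, 1.9620, -1.2860)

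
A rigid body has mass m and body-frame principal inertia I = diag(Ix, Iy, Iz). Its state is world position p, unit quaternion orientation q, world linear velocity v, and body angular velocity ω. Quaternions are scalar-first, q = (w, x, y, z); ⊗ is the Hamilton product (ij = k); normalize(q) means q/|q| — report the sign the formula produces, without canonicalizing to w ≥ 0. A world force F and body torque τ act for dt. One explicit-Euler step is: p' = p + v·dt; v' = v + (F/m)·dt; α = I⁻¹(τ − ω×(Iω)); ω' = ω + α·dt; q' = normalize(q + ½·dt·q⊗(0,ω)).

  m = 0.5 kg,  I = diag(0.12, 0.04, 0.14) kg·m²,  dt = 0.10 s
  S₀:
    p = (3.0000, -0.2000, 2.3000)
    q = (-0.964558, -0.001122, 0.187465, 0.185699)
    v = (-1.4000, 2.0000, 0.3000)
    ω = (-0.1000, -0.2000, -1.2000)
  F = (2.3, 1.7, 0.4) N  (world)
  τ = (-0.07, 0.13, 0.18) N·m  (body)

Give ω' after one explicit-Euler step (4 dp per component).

ω' = (-0.1783, 0.1310, -1.0703)

ω×(Iω) gyroscopic = (0.0240, -0.0024, -0.0016)
(τ − ω×Iω)/I = (-0.7833, 3.3100, 1.2971)
new body rate ω' = (-0.1783, 0.1310, -1.0703)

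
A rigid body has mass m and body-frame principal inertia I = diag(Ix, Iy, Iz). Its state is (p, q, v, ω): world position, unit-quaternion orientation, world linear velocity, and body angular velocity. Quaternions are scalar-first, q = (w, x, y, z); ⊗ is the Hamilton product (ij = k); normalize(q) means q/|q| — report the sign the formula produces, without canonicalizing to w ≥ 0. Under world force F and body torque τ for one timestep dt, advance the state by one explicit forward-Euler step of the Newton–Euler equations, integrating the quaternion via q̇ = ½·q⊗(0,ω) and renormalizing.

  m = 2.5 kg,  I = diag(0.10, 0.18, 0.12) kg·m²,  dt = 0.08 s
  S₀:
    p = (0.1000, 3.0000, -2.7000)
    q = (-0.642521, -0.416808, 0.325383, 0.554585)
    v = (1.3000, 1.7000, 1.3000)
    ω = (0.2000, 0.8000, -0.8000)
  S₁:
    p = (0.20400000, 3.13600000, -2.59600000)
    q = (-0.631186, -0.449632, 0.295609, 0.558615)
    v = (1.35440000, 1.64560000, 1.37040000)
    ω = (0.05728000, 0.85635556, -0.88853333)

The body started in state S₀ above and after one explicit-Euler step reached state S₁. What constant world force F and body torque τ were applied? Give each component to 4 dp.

rate change Δω = (-0.14272000, 0.05635556, -0.08853333)
gyro term ω₀×Iω₀ = (0.0384, 0.0032, 0.0128)
τ = I·(Δω/dt) + ω₀×(Iω₀) = (-0.1400, 0.1300, -0.1200)
v₁ − v₀ = (0.05440000, -0.05440000, 0.07040000)
m·(v₁−v₀)/dt = (1.7000, -1.7000, 2.2000)

F = (1.7000, -1.7000, 2.2000)
τ = (-0.1400, 0.1300, -0.1200)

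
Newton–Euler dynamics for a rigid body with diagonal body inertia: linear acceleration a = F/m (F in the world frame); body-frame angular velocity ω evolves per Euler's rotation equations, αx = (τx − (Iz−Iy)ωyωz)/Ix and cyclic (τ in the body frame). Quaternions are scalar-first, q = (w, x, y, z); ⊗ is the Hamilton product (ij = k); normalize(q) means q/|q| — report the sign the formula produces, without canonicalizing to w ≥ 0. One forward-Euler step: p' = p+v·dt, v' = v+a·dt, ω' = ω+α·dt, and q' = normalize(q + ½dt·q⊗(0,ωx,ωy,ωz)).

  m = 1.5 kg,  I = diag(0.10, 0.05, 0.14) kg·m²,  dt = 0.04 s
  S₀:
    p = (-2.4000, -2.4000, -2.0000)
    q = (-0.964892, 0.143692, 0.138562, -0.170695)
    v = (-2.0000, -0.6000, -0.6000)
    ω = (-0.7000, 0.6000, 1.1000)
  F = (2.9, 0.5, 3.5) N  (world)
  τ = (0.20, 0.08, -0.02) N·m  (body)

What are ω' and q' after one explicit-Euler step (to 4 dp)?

precession coupling ω×(Iω) = (0.0594, 0.0308, 0.0210)
angular accel α = (1.4060, 0.9840, -0.2929)
ω' = ω + α·dt = (-0.6438, 0.6394, 1.0883)
2q̇ = q⊗(0,ω) = (0.2052117, 0.9302596, -0.6175099, -0.8781726)
q' = normalize(q + ½dt·q⊗(0,ω)) = (-0.9604, 0.1622, 0.1262, -0.1882)

ω' = (-0.6438, 0.6394, 1.0883)
q' = (-0.9604, 0.1622, 0.1262, -0.1882)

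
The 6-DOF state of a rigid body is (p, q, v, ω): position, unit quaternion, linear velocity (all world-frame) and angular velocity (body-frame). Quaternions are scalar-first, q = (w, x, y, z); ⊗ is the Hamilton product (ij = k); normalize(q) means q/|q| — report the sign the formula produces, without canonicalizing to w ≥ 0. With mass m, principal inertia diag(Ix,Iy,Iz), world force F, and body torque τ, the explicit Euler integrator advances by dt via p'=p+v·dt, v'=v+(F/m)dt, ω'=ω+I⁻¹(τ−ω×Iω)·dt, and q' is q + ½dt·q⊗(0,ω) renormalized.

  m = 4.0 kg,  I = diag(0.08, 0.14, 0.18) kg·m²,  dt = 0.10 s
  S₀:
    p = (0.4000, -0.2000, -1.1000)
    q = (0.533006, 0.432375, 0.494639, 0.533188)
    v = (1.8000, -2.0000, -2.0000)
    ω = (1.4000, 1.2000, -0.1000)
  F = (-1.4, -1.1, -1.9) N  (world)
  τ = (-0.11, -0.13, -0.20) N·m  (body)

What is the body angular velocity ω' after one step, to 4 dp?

ω' = (1.2685, 1.0971, -0.2671)

precession coupling ω×(Iω) = (-0.0048, 0.0140, 0.1008)
angular accel α = (-1.3150, -1.0286, -1.6711)
new body rate ω' = (1.2685, 1.0971, -0.2671)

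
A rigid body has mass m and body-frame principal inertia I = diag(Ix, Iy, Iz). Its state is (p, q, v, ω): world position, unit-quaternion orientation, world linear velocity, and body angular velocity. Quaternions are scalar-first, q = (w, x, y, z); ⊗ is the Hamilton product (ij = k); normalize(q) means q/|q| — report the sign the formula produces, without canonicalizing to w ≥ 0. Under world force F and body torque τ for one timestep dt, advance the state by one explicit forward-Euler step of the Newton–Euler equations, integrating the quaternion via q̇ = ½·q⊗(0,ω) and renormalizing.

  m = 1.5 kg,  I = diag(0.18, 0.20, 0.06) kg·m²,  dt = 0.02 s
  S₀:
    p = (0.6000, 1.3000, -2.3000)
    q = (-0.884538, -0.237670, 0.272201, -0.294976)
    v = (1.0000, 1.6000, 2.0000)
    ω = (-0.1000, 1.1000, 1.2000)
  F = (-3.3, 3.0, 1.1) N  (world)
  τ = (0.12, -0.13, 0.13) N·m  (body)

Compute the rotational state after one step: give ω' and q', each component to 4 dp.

ω×(Iω) gyroscopic = (-0.1848, -0.0144, -0.0022)
α = I⁻¹(τ − ω×Iω) = (1.6933, -0.5780, 2.2033)
new body rate ω' = (-0.0661, 1.0884, 1.2441)
q⊗(0,ω) = (0.0307831, 0.7395686, -0.6582902, -1.2956625)
q + ½dt·q⊗(0,ω), renormalized = (-0.8841, -0.2302, 0.2656, -0.3079)

ω' = (-0.0661, 1.0884, 1.2441)
q' = (-0.8841, -0.2302, 0.2656, -0.3079)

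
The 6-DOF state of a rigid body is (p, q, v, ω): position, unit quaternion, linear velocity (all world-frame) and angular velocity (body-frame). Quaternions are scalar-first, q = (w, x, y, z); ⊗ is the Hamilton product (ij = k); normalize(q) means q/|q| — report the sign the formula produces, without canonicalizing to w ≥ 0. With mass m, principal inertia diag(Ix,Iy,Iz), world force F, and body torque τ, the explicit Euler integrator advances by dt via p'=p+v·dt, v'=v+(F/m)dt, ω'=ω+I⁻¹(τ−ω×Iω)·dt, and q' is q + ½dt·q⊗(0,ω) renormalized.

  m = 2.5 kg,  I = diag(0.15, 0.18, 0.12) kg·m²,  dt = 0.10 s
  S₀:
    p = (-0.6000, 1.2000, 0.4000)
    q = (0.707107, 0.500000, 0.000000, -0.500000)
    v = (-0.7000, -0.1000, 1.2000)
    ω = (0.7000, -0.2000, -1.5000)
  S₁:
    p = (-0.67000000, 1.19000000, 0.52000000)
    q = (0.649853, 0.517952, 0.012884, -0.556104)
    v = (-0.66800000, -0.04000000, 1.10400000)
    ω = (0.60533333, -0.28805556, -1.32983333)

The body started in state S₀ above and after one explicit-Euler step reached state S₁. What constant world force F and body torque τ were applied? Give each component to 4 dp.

velocity change Δv = (0.03200000, 0.06000000, -0.09600000)
m·(v₁−v₀)/dt = (0.8000, 1.5000, -2.4000)
Δω = ω₁−ω₀ = (-0.09466667, -0.08805556, 0.17016667)
precession coupling = (-0.0180, -0.0315, -0.0042)
applied torque τ = (-0.1600, -0.1900, 0.2000)

F = (0.8000, 1.5000, -2.4000)
τ = (-0.1600, -0.1900, 0.2000)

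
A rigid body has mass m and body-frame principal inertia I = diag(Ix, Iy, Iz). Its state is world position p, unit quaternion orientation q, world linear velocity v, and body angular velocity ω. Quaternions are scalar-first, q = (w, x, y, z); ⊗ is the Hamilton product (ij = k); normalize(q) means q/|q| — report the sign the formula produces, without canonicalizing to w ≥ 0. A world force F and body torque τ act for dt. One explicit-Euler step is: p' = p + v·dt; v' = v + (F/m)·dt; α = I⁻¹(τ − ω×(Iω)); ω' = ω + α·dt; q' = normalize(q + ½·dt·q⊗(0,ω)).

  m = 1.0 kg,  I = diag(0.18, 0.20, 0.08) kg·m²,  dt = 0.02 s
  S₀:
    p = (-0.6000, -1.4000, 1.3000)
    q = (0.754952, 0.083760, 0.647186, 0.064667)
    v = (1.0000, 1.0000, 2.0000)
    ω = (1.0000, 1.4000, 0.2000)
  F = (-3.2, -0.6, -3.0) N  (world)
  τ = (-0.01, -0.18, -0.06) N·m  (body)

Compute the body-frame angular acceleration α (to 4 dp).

α = (0.1311, -1.0000, -1.1000)

precession coupling ω×(Iω) = (-0.0336, 0.0200, 0.0280)
(τ − ω×Iω)/I = (0.1311, -1.0000, -1.1000)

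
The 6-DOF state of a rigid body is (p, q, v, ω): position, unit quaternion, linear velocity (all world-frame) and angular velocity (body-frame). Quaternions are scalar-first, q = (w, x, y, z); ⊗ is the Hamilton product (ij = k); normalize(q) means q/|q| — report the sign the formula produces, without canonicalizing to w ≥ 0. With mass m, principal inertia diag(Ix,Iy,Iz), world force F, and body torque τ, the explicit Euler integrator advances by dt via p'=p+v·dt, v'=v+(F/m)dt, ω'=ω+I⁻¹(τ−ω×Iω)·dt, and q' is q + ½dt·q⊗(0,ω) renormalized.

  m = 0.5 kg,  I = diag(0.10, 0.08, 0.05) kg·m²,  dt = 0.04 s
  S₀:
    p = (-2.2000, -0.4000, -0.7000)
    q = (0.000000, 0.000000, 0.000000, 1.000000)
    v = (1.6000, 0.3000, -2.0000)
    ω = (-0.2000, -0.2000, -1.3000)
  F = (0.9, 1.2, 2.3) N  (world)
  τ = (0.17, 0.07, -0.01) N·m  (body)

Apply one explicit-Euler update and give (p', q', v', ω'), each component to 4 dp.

linear accel F/m = (1.8000, 2.4000, 4.6000)
p + v·dt = (-2.1360, -0.3880, -0.7800)
v' = v + a·dt = (1.6720, 0.3960, -1.8160)
angular accel α = (1.7780, 0.7125, -0.1840)
ω + α·dt = (-0.1289, -0.1715, -1.3074)
Hamilton product q⊗(0,ω) = (1.3000000, 0.2000000, -0.2000000, 0.0000000)
q' = normalize(q + ½dt·q⊗(0,ω)) = (0.0260, 0.0040, -0.0040, 0.9996)

p' = (-2.1360, -0.3880, -0.7800)
q' = (0.0260, 0.0040, -0.0040, 0.9996)
v' = (1.6720, 0.3960, -1.8160)
ω' = (-0.1289, -0.1715, -1.3074)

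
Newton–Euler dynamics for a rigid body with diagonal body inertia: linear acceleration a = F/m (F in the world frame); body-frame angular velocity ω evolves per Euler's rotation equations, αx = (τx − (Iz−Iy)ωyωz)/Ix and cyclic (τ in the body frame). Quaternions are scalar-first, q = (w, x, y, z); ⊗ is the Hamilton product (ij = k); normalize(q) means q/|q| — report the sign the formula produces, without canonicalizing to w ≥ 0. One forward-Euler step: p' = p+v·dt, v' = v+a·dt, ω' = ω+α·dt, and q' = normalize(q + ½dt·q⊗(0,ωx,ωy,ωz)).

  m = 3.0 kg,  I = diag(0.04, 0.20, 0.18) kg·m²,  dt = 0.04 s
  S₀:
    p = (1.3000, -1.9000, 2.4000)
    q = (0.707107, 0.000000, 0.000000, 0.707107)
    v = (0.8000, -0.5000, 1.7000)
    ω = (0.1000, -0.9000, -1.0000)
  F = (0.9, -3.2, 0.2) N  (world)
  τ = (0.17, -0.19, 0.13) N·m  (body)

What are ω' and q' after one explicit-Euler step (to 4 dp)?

ω' = (0.2880, -0.9408, -0.9679)
q' = (0.7210, 0.0141, -0.0113, 0.6927)

precession coupling ω×(Iω) = (-0.0180, 0.0140, -0.0144)
angular accel α = (4.7000, -1.0200, 0.8022)
new body rate ω' = (0.2880, -0.9408, -0.9679)
q⊗(0,ω) = (0.7071070, 0.7071070, -0.5656856, -0.7071070)
updated quaternion q' = (0.7210, 0.0141, -0.0113, 0.6927)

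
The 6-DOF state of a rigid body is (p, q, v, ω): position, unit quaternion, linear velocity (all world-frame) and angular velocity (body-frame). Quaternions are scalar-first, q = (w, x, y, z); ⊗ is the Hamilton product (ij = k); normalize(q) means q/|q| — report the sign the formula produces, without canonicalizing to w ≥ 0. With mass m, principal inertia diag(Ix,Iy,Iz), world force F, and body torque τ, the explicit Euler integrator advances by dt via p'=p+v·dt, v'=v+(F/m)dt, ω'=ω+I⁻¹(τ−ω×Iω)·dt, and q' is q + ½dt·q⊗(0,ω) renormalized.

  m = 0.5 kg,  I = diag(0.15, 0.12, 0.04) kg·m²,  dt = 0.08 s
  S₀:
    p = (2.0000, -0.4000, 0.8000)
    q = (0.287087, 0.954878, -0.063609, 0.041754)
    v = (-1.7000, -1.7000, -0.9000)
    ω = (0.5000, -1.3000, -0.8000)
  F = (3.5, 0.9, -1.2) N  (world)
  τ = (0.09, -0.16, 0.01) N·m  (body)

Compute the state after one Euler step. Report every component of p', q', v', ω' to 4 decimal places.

p' = (1.8640, -0.5360, 0.7280)
q' = (0.2655, 0.9628, -0.0470, -0.0158)
v' = (-1.1400, -1.5560, -1.0920)
ω' = (0.5924, -1.3773, -0.8190)

angular accel α = (1.1547, -0.9667, -0.2375)
ω' = ω + α·dt = (0.5924, -1.3773, -0.8190)
2q̇ = q⊗(0,ω) = (-0.5267275, 0.2487109, 0.4115663, -1.4392065)
updated quaternion q' = (0.2655, 0.9628, -0.0470, -0.0158)
p + v·dt = (1.8640, -0.5360, 0.7280)
v' = v + a·dt = (-1.1400, -1.5560, -1.0920)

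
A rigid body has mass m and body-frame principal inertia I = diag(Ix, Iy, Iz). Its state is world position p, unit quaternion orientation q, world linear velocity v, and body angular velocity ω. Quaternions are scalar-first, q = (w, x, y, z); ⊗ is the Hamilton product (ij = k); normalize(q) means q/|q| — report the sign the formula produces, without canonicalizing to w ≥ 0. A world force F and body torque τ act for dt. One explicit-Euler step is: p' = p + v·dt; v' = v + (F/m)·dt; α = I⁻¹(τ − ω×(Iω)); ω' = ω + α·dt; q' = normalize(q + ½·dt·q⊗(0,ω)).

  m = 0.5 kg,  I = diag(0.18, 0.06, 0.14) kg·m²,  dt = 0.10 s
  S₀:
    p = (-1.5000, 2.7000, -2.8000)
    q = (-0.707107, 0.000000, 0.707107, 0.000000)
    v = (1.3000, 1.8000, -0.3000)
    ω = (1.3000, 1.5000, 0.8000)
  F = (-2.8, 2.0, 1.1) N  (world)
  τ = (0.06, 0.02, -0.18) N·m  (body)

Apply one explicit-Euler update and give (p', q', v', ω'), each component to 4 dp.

p' = p + v·dt = (-1.3700, 2.8800, -2.8300)
new velocity v' = (0.7400, 2.2000, -0.0800)
α = I⁻¹(τ − ω×Iω) = (-0.2000, -0.3600, 0.3857)
new body rate ω' = (1.2800, 1.4640, 0.8386)
Hamilton product q⊗(0,ω) = (-1.0606605, -0.3535535, -1.0606605, -1.4849247)
updated quaternion q' = (-0.7558, -0.0176, 0.6504, -0.0738)

p' = (-1.3700, 2.8800, -2.8300)
q' = (-0.7558, -0.0176, 0.6504, -0.0738)
v' = (0.7400, 2.2000, -0.0800)
ω' = (1.2800, 1.4640, 0.8386)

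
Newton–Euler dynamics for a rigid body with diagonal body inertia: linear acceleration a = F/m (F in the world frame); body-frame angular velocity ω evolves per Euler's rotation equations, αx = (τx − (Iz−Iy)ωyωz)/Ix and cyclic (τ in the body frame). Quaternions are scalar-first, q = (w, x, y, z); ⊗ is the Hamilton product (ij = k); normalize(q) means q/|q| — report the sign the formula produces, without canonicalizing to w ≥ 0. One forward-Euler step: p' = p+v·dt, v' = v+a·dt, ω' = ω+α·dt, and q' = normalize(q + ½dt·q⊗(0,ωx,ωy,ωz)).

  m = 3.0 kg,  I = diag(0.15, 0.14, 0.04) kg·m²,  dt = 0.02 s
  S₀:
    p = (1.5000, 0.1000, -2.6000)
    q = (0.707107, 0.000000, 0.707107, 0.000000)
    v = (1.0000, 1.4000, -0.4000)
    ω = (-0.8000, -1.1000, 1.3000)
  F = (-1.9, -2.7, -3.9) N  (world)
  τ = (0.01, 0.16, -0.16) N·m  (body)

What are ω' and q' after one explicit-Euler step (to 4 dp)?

ω' = (-0.8177, -1.0608, 1.2244)
q' = (0.7148, 0.0035, 0.6992, 0.0148)

gyro term ω×Iω = (0.1430, -0.1144, -0.0088)
angular accel α = (-0.8867, 1.9600, -3.7800)
ω + α·dt = (-0.8177, -1.0608, 1.2244)
q⊗(0,ω) = (0.7778177, 0.3535535, -0.7778177, 1.4849247)
updated quaternion q' = (0.7148, 0.0035, 0.6992, 0.0148)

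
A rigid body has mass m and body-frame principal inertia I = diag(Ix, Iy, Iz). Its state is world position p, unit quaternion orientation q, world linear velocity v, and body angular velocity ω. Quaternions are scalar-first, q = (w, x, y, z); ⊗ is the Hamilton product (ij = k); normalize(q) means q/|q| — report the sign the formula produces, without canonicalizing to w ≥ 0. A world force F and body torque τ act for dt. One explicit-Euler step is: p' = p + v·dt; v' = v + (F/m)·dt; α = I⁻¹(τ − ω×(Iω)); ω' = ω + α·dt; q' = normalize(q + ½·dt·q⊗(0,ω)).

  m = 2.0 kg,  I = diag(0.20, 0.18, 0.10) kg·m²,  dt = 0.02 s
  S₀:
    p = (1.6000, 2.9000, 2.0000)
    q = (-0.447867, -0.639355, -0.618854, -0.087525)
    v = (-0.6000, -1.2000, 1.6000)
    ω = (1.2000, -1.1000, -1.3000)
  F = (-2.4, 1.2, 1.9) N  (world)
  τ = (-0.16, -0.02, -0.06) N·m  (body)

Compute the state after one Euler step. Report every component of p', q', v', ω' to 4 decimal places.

linear accel F/m = (-1.2000, 0.6000, 0.9500)
p + v·dt = (1.5880, 2.8760, 2.0320)
new velocity v' = (-0.6240, -1.1880, 1.6190)
gyro term ω×Iω = (-0.1144, -0.1560, 0.0264)
α = I⁻¹(τ − ω×Iω) = (-0.2280, 0.7556, -0.8640)
new body rate ω' = (1.1954, -1.0849, -1.3173)
Hamilton product q⊗(0,ω) = (-0.0272959, 0.1707923, -0.4435378, 2.0281424)
updated quaternion q' = (-0.4480, -0.6375, -0.6232, -0.0672)

p' = (1.5880, 2.8760, 2.0320)
q' = (-0.4480, -0.6375, -0.6232, -0.0672)
v' = (-0.6240, -1.1880, 1.6190)
ω' = (1.1954, -1.0849, -1.3173)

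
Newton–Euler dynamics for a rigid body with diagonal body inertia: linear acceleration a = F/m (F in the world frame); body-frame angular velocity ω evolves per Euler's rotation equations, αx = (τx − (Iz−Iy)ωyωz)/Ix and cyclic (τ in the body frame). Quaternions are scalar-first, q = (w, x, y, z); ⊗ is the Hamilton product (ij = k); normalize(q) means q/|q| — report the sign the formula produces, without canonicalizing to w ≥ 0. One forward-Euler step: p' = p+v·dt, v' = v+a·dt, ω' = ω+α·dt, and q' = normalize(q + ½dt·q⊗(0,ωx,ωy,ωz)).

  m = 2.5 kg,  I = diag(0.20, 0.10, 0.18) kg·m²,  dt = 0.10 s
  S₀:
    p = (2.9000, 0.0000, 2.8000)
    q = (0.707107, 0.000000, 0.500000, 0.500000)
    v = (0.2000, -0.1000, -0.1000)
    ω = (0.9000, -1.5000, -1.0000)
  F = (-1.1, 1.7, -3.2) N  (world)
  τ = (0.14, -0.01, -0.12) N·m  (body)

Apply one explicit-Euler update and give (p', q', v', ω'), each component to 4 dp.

p' = (2.9200, -0.0100, 2.7900)
q' = (0.7657, 0.0441, 0.4671, 0.4399)
v' = (0.1560, -0.0320, -0.2280)
ω' = (0.9100, -1.4920, -1.1417)

p + v·dt = (2.9200, -0.0100, 2.7900)
v + (F/m)dt = (0.1560, -0.0320, -0.2280)
(τ − ω×Iω)/I = (0.1000, 0.0800, -1.4167)
ω' = ω + α·dt = (0.9100, -1.4920, -1.1417)
2q̇ = q⊗(0,ω) = (1.2500000, 0.8863963, -0.6106605, -1.1571070)
q' = normalize(q + ½dt·q⊗(0,ω)) = (0.7657, 0.0441, 0.4671, 0.4399)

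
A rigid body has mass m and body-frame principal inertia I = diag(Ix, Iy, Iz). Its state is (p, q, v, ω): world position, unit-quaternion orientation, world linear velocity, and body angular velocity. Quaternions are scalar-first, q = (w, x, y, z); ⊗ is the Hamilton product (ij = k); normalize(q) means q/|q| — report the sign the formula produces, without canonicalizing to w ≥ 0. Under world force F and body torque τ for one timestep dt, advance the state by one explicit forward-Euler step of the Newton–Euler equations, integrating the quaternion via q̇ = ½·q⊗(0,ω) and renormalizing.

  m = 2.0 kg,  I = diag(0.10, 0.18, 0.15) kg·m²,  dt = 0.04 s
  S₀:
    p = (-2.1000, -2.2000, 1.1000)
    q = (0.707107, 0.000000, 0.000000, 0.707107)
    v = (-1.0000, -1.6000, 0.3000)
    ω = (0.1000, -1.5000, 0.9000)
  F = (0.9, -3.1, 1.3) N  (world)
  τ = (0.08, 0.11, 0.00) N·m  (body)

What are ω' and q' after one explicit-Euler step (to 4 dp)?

precession coupling ω×(Iω) = (0.0405, -0.0045, -0.0120)
α = I⁻¹(τ − ω×Iω) = (0.3950, 0.6361, 0.0800)
ω + α·dt = (0.1158, -1.4746, 0.9032)
q⊗(0,ω) = (-0.6363963, 1.1313712, -0.9899498, 0.6363963)
q + ½dt·q⊗(0,ω), renormalized = (0.6940, 0.0226, -0.0198, 0.7194)

ω' = (0.1158, -1.4746, 0.9032)
q' = (0.6940, 0.0226, -0.0198, 0.7194)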